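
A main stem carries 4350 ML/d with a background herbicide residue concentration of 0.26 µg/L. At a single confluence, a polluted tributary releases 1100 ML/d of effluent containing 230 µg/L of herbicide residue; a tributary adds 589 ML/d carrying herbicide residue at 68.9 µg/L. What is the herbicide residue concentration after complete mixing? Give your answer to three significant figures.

Conservation of mass: C = (4350·0.2600 + 1100·230.0 + 589.0·68.90) / 6039 = 294700/6039 = 48.80 µg/L.

48.8 µg/L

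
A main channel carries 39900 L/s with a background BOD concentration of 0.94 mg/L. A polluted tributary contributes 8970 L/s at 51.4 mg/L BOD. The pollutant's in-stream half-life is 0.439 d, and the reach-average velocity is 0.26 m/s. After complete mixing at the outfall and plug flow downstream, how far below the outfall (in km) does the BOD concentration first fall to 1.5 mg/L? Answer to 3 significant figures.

After mixing, C = (39900·0.9400 + 8970·51.40) / 48870 = 498600/48870 = 10.20 mg/L.
Half-life 0.439 d → k = ln 2 / 0.439 = 1.579 d⁻¹.
Set 10.20·exp(−k·t) = 1.5 → t = ln(10.20/1.5)/k = 104900 s = 29.14 h.
Distance = v·t = 0.26·104900 = 27280 m = 27.28 km.

27.3 km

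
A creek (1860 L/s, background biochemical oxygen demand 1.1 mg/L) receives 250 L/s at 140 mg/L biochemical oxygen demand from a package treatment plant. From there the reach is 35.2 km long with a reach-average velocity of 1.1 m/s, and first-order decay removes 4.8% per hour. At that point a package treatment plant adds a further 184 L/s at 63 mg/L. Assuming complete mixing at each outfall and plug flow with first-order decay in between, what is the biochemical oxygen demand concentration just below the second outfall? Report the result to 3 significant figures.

15.5 mg/L

Flow-weighted average: C = (1860·1.100 + 250.0·140.0) / 2110 = 37050/2110 = 17.56 mg/L; combined flow 2110 L/s.
Travel time t = 35.2·1000 / 1.1 = 32000 s = 8.889 h.
4.8%/h lost → k = −ln(1 − 0.048) = 0.04919 h⁻¹.
Applying C = C₀e^(−kt): 17.56 × 0.6458 = 11.34 mg/L.
At the second outfall, C = (2110·11.34 + 184.0·63.00) / (2110 + 184.0) = 15.48 mg/L.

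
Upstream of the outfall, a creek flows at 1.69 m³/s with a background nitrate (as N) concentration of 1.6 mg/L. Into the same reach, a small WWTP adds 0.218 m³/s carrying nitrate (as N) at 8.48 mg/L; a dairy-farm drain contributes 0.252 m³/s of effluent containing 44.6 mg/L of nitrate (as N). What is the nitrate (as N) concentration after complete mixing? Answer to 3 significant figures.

Conservation of mass: C = (1.690·1.600 + 0.2180·8.480 + 0.2520·44.60) / 2.160 = 15.79/2.160 = 7.311 mg/L.

7.31 mg/L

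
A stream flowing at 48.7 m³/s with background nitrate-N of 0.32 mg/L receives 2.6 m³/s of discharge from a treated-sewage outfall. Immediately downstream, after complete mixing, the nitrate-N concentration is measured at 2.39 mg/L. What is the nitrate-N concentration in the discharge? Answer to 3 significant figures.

Mass balance: 48.70·0.3200 + 2.600·Cₑ = 51.30·2.390
→ Cₑ = (51.30·2.390 − 48.70·0.3200) / 2.600 = 41.16 mg/L.

41.2 mg/L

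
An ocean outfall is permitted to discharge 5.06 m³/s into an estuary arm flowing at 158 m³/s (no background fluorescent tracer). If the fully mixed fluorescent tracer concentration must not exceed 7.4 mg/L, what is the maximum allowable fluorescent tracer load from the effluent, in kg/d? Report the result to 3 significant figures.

104000 kg/d

Mass balance at the limit: 158.0·0 + 5.060·Cₑ = 163.1·7.4 → Cₑ = 238.5 mg/L.
Load = 5.060 m³/s × 238.5 g/m³ × 86 400 s/d = 104300 kg/d.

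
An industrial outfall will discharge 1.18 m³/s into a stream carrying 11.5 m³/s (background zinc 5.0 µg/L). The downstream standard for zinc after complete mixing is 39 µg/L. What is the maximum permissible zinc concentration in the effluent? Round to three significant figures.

370 µg/L

At the limit, (Qr·Cr + Qe·Cₑ)/(Qr + Qe) = 39:
Cₑ = (12.68·39 − 11.50·5.000) / 1.180 = 370.4 µg/L.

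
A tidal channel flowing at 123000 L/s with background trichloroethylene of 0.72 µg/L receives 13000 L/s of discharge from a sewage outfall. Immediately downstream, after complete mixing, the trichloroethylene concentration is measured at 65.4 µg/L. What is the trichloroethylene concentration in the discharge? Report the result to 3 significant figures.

677 µg/L

Mass balance: 123000·0.7200 + 13000·Cₑ = 136000·65.40
→ Cₑ = (136000·65.40 − 123000·0.7200) / 13000 = 677.4 µg/L.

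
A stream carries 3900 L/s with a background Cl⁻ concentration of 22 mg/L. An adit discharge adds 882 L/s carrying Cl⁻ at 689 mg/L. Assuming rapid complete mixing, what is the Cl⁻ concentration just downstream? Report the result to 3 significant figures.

145 mg/L

After mixing, C = (3900·22.00 + 882.0·689.0) / 4782 = 693500/4782 = 145.0 mg/L.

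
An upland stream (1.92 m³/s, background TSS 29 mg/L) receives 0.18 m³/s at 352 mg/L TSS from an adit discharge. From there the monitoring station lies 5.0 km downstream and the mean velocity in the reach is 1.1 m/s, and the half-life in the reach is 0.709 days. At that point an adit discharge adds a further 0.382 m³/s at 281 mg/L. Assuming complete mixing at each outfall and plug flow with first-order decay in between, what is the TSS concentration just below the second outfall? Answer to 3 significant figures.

88.8 mg/L

After mixing, C = (1.920·29.00 + 0.1800·352.0) / 2.100 = 119.0/2.100 = 56.69 mg/L; combined flow 2.100 m³/s.
Travel time t = 5.0·1000 / 1.1 = 4545 s = 1.263 h.
Half-life 0.709 d → k = ln 2 / 0.709 = 0.9776 d⁻¹.
After decay, C = 56.69 × e^(−kt) = 56.69 × 0.9499 = 53.84 mg/L.
Second outfall: C = (2.100·53.84 + 0.3820·281.0)/2.482 = 88.81 mg/L.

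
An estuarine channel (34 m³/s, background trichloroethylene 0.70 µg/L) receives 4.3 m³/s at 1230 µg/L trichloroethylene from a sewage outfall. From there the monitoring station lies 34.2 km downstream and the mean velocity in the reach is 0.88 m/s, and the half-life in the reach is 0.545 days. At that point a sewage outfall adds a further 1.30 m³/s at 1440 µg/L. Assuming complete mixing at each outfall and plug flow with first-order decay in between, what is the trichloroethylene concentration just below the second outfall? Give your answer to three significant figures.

After mixing, C = (34.00·0.7000 + 4.300·1230) / 38.30 = 5313/38.30 = 138.7 µg/L; combined flow 38.30 m³/s.
Travel time t = 34.2·1000 / 0.88 = 38860 s = 10.80 h.
Half-life 0.545 d → k = ln 2 / 0.545 = 1.272 d⁻¹.
First-order decay: C = 138.7·exp(−k·t) = 138.7·0.5643 = 78.28 µg/L.
Second outfall: C = (38.30·78.28 + 1.300·1440)/39.60 = 123.0 µg/L.

123 µg/L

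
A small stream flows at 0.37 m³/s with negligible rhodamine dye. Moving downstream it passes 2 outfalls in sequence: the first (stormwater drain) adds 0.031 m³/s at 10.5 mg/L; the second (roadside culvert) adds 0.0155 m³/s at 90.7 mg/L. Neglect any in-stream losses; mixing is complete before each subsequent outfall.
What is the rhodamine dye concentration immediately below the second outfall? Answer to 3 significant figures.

4.16 mg/L

After outfall 1: Q = 0.3700 + 0.03100 = 0.4010 m³/s; C = (0.3700·0 + 0.03100·10.50)/0.4010 = 0.8117 mg/L.
After outfall 2: Q = 0.4010 + 0.01550 = 0.4165 m³/s; C = (0.4010·0.8117 + 0.01550·90.70)/0.4165 = 4.157 mg/L.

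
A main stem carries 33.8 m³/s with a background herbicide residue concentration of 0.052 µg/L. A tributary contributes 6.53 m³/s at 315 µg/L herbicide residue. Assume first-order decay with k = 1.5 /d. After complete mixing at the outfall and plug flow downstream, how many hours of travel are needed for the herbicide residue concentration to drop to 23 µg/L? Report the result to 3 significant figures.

12.8 h

After mixing, C = (33.80·0.05200 + 6.530·315.0) / 40.33 = 2059/40.33 = 51.05 µg/L.
51.05·exp(−k·t) = 23 → t = ln(51.05/23)/k = 45920 s = 12.76 h.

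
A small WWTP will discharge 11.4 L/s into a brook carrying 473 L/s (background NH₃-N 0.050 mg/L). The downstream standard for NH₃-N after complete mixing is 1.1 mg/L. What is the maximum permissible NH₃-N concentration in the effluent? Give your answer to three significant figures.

At the limit, (Qr·Cr + Qe·Cₑ)/(Qr + Qe) = 1.1:
Cₑ = (484.4·1.1 − 473.0·0.05000) / 11.40 = 44.67 mg/L.

44.7 mg/L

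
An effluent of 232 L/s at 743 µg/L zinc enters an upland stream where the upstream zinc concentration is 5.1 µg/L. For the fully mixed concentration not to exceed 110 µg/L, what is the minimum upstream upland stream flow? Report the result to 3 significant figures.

1400 L/s

Set C_mix = 110: (Q·5.100 + 232.0·743.0) / (Q + 232.0) = 110
→ Q = 232.0·(743.0 − 110)/(110 − 5.100) = 1400 L/s.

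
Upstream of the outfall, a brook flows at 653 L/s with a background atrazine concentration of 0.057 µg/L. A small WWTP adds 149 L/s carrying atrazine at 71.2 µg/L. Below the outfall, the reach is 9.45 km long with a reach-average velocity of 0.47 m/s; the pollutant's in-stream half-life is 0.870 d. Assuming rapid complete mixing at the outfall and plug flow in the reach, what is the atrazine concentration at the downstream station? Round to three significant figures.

11.0 µg/L

Mixed concentration C = ΣQC/ΣQ = (653.0·0.05700 + 149.0·71.20) / 802.0 = 10650/802.0 = 13.27 µg/L.
Travel time t = 9.45·1000 / 0.47 = 20110 s = 5.585 h.
Half-life 0.870 d → k = ln 2 / 0.870 = 0.7967 d⁻¹.
After decay, C = 13.27 × e^(−kt) = 13.27 × 0.8308 = 11.03 µg/L.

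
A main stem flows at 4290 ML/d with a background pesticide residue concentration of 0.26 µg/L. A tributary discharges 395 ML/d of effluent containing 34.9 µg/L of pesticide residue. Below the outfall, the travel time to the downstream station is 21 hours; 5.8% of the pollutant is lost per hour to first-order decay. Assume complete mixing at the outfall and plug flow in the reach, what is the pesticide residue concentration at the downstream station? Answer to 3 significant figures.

Flow-weighted average: C = (4290·0.2600 + 395.0·34.90) / 4685 = 14900/4685 = 3.181 µg/L.
5.8%/h lost → k = −ln(1 − 0.058) = 0.05975 h⁻¹.
First-order decay: C = 3.181·exp(−k·t) = 3.181·0.2851 = 0.9069 µg/L.

0.907 µg/L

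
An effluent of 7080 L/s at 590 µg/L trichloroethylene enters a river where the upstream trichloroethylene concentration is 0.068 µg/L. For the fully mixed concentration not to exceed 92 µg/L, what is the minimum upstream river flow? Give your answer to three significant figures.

Set C_mix = 92: (Q·0.06800 + 7080·590.0) / (Q + 7080) = 92
→ Q = 7080·(590.0 − 92)/(92 − 0.06800) = 38350 L/s.

38400 L/s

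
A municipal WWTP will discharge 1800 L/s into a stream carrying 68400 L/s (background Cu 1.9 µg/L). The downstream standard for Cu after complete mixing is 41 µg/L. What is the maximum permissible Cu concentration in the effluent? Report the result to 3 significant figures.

1530 µg/L

At the limit, (Qr·Cr + Qe·Cₑ)/(Qr + Qe) = 41:
Cₑ = (70200·41 − 68400·1.900) / 1800 = 1527 µg/L.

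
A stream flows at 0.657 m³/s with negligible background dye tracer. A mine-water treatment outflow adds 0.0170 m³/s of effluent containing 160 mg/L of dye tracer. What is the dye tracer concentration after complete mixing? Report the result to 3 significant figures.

Flow-weighted average: C = (0.6570·0 + 0.01700·160.0) / 0.6740 = 2.720/0.6740 = 4.036 mg/L.

4.04 mg/L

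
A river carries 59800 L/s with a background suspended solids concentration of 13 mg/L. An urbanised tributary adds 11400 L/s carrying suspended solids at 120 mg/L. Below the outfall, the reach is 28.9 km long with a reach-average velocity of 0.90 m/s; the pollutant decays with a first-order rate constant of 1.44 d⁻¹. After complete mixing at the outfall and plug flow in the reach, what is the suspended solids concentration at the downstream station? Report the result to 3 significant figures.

17.6 mg/L

After mixing, C = (59800·13.00 + 11400·120.0) / 71200 = 2145000/71200 = 30.13 mg/L.
Travel time t = 28.9·1000 / 0.90 = 32110 s = 8.920 h.
Decay over the reach: 30.13·exp(−kt) = 30.13·0.5856 = 17.64 mg/L.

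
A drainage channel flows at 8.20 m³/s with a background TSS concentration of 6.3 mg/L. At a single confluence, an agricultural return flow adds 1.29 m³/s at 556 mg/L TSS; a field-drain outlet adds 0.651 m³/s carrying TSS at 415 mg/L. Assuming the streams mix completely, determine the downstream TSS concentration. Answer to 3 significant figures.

102 mg/L

Mixed concentration C = ΣQC/ΣQ = (8.200·6.300 + 1.290·556.0 + 0.6510·415.0) / 10.14 = 1039/10.14 = 102.5 mg/L.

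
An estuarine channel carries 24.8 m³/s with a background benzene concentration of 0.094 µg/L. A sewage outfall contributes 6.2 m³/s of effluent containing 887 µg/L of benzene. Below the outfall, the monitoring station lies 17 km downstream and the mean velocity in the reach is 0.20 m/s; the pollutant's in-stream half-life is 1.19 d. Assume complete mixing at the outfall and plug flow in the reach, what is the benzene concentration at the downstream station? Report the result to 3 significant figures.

Flow-weighted average: C = (24.80·0.09400 + 6.200·887.0) / 31.00 = 5502/31.00 = 177.5 µg/L.
Travel time t = 17·1000 / 0.20 = 85000 s = 23.61 h.
Half-life 1.19 d → k = ln 2 / 1.19 = 0.5825 d⁻¹.
Decay over the reach: 177.5·exp(−kt) = 177.5·0.5638 = 100.1 µg/L.

100 µg/L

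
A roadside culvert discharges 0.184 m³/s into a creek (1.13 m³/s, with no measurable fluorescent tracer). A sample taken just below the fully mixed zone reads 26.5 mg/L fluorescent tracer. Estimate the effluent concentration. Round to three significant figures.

189 mg/L

Mass balance: 1.130·0 + 0.1840·Cₑ = 1.314·26.50
→ Cₑ = (1.314·26.50 − 1.130·0) / 0.1840 = 189.2 mg/L.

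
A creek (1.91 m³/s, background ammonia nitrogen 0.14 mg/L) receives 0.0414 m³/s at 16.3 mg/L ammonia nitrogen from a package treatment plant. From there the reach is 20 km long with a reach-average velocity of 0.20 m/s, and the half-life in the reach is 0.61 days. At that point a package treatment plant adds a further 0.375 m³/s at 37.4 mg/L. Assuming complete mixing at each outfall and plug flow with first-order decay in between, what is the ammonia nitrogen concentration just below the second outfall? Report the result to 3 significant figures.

Mass balance: C = (1.910·0.1400 + 0.04140·16.30) / 1.951 = 0.9422/1.951 = 0.4828 mg/L; combined flow 1.951 m³/s.
Travel time t = 20·1000 / 0.20 = 100000 s = 27.78 h.
Half-life 0.61 d → k = ln 2 / 0.61 = 1.136 d⁻¹.
First-order decay: C = 0.4828·exp(−k·t) = 0.4828·0.2684 = 0.1296 mg/L.
At the second outfall, C = (1.951·0.1296 + 0.3750·37.40) / (1.951 + 0.3750) = 6.137 mg/L.

6.14 mg/L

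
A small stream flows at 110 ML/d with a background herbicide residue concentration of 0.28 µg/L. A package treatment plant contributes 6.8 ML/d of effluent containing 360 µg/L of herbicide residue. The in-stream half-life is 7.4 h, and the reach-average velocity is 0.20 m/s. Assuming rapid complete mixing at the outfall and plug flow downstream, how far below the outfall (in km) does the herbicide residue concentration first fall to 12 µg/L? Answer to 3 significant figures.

4.38 km

Flow-weighted average: C = (110.0·0.2800 + 6.800·360.0) / 116.8 = 2479/116.8 = 21.22 µg/L.
Half-life 7.4 h → k = ln 2 / 7.4 = 0.09367 h⁻¹ = 2.248 d⁻¹.
Set 21.22·exp(−k·t) = 12 → t = ln(21.22/12)/k = 21910 s = 6.087 h.
Distance = v·t = 0.20·21910 = 4383 m = 4.383 km.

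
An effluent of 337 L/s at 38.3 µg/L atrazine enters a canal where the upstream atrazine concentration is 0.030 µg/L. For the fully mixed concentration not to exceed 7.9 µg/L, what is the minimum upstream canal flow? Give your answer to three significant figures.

1300 L/s

Set C_mix = 7.9: (Q·0.03000 + 337.0·38.30) / (Q + 337.0) = 7.9
→ Q = 337.0·(38.30 − 7.9)/(7.9 − 0.03000) = 1302 L/s.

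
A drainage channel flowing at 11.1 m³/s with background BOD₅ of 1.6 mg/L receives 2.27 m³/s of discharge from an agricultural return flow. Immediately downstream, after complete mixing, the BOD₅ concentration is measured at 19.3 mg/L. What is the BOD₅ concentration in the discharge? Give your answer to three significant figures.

106 mg/L

Mass balance: 11.10·1.600 + 2.270·Cₑ = 13.37·19.30
→ Cₑ = (13.37·19.30 − 11.10·1.600) / 2.270 = 105.9 mg/L.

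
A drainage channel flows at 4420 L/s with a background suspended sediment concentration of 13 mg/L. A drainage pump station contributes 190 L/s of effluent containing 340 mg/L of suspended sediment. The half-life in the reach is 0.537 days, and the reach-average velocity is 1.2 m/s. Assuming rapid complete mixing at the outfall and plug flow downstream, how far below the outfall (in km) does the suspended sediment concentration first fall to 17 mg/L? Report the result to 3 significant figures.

35.6 km

After mixing, C = (4420·13.00 + 190.0·340.0) / 4610 = 122100/4610 = 26.48 mg/L.
Half-life 0.537 d → k = ln 2 / 0.537 = 1.291 d⁻¹.
Set 26.48·exp(−k·t) = 17 → t = ln(26.48/17)/k = 29660 s = 8.238 h.
Distance = v·t = 1.2·29660 = 35590 m = 35.59 km.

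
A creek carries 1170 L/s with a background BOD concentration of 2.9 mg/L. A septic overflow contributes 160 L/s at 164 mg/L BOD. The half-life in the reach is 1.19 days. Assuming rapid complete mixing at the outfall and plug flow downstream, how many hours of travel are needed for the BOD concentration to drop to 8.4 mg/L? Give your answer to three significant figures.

40.2 h

Flow-weighted average: C = (1170·2.900 + 160.0·164.0) / 1330 = 29630/1330 = 22.28 mg/L.
Half-life 1.19 d → k = ln 2 / 1.19 = 0.5825 d⁻¹.
22.28·exp(−k·t) = 8.4 → t = ln(22.28/8.4)/k = 144700 s = 40.19 h.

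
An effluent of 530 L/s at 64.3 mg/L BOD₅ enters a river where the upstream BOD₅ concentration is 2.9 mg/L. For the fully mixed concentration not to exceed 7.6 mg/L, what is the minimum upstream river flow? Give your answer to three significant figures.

6390 L/s

Set C_mix = 7.6: (Q·2.900 + 530.0·64.30) / (Q + 530.0) = 7.6
→ Q = 530.0·(64.30 − 7.6)/(7.6 − 2.900) = 6394 L/s.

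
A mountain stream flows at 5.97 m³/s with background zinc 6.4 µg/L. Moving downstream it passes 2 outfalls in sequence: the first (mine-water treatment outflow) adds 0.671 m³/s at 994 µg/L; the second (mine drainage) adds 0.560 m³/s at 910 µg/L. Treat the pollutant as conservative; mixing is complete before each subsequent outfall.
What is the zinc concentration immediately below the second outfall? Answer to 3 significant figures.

Below outfall 1: Q → 6.641 m³/s, C = (5.970·6.400 + 0.6710·994.0)/6.641 = 106.2 µg/L.
Below outfall 2: Q → 7.201 m³/s, C = (6.641·106.2 + 0.5600·910.0)/7.201 = 168.7 µg/L.

169 µg/L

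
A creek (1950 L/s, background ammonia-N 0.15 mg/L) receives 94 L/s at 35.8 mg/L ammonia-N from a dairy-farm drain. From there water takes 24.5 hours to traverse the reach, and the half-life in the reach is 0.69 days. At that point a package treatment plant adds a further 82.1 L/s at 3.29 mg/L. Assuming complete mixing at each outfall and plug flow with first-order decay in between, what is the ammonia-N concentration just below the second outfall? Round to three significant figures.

Conservation of mass: C = (1950·0.1500 + 94.00·35.80) / 2044 = 3658/2044 = 1.789 mg/L; combined flow 2044 L/s.
Half-life 0.69 d → k = ln 2 / 0.69 = 1.005 d⁻¹.
First-order decay: C = 1.789·exp(−k·t) = 1.789·0.3586 = 0.6417 mg/L.
Second outfall: C = (2044·0.6417 + 82.10·3.290)/2126 = 0.7440 mg/L.

0.744 mg/L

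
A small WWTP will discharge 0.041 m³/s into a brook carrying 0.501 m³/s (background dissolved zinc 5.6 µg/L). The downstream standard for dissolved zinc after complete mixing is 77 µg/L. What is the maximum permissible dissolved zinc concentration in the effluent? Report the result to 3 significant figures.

At the limit, (Qr·Cr + Qe·Cₑ)/(Qr + Qe) = 77:
Cₑ = (0.5420·77 − 0.5010·5.600) / 0.04100 = 949.5 µg/L.

949 µg/L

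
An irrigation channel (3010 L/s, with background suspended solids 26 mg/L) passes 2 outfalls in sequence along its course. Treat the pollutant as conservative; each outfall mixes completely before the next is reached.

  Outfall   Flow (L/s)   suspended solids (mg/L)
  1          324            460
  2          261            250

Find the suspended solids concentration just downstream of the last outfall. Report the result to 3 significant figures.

81.4 mg/L

Below outfall 1: Q → 3334 L/s, C = (3010·26.00 + 324.0·460.0)/3334 = 68.18 mg/L.
Below outfall 2: Q → 3595 L/s, C = (3334·68.18 + 261.0·250.0)/3595 = 81.38 mg/L.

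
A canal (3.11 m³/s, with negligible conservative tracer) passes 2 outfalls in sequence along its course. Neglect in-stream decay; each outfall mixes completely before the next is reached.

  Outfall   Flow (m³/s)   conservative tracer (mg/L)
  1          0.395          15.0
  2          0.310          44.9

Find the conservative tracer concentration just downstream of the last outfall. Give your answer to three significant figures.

Outfall 1: combined Q = 3.505 m³/s; C = (3.110·0 + 0.3950·15.00)/3.505 = 1.690 mg/L.
Outfall 2: combined Q = 3.815 m³/s; C = (3.505·1.690 + 0.3100·44.90)/3.815 = 5.202 mg/L.

5.20 mg/L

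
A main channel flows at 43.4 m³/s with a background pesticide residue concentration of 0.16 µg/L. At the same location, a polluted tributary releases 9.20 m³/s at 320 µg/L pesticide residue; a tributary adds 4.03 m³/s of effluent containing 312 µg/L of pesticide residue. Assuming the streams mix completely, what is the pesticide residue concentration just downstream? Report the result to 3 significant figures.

74.3 µg/L

Conservation of mass: C = (43.40·0.1600 + 9.200·320.0 + 4.030·312.0) / 56.63 = 4208/56.63 = 74.31 µg/L.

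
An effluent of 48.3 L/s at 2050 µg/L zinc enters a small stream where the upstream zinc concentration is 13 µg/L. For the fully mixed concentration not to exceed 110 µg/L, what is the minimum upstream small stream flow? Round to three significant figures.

966 L/s

Set C_mix = 110: (Q·13.00 + 48.30·2050) / (Q + 48.30) = 110
→ Q = 48.30·(2050 − 110)/(110 − 13.00) = 966.0 L/s.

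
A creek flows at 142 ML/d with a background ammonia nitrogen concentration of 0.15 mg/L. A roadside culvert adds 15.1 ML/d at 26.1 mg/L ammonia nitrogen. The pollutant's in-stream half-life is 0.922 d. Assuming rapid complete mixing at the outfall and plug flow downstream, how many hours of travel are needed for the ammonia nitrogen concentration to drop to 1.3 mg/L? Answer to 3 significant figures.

Conservation of mass: C = (142.0·0.1500 + 15.10·26.10) / 157.1 = 415.4/157.1 = 2.644 mg/L.
Half-life 0.922 d → k = ln 2 / 0.922 = 0.7518 d⁻¹.
2.644·exp(−k·t) = 1.3 → t = ln(2.644/1.3)/k = 81600 s = 22.67 h.

22.7 h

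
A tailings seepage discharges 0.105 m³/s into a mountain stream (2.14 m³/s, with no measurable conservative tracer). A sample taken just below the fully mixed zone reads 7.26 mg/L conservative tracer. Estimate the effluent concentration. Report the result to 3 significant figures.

155 mg/L

Mass balance: 2.140·0 + 0.1050·Cₑ = 2.245·7.260
→ Cₑ = (2.245·7.260 − 2.140·0) / 0.1050 = 155.2 mg/L.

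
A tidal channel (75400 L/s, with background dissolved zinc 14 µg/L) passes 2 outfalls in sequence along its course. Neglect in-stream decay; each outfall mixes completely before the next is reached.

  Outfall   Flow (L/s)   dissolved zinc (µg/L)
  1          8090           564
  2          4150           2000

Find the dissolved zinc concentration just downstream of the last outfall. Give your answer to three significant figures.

Outfall 1: combined Q = 83490 L/s; C = (75400·14.00 + 8090·564.0)/83490 = 67.29 µg/L.
Outfall 2: combined Q = 87640 L/s; C = (83490·67.29 + 4150·2000)/87640 = 158.8 µg/L.

159 µg/L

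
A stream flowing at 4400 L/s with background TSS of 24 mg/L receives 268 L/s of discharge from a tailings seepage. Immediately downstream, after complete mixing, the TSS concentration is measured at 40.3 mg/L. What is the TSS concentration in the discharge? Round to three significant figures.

Mass balance: 4400·24.00 + 268.0·Cₑ = 4668·40.30
→ Cₑ = (4668·40.30 − 4400·24.00) / 268.0 = 307.9 mg/L.

308 mg/L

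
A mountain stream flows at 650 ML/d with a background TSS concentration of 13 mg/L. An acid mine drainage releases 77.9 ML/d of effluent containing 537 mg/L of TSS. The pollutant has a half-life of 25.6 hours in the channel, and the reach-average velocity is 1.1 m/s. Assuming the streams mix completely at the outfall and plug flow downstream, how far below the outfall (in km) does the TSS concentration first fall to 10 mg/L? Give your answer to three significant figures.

After mixing, C = (650.0·13.00 + 77.90·537.0) / 727.9 = 50280/727.9 = 69.08 mg/L.
Half-life 25.6 h → k = ln 2 / 25.6 = 0.02708 h⁻¹ = 0.6498 d⁻¹.
Set 69.08·exp(−k·t) = 10 → t = ln(69.08/10)/k = 257000 s = 71.38 h.
Distance = v·t = 1.1·257000 = 282700 m = 282.7 km.

283 km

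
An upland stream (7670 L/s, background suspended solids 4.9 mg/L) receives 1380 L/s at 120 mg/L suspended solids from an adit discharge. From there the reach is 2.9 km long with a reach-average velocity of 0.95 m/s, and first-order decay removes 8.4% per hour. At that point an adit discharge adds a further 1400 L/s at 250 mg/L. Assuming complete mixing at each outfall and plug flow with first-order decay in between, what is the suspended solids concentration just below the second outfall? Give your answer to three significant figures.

Mass balance: C = (7670·4.900 + 1380·120.0) / 9050 = 203200/9050 = 22.45 mg/L; combined flow 9050 L/s.
Travel time t = 2.9·1000 / 0.95 = 3053 s = 0.8480 h.
8.4%/h lost → k = −ln(1 − 0.084) = 0.08774 h⁻¹.
Decay over the reach: 22.45·exp(−kt) = 22.45·0.9283 = 20.84 mg/L.
At the second outfall, C = (9050·20.84 + 1400·250.0) / (9050 + 1400) = 51.54 mg/L.

51.5 mg/L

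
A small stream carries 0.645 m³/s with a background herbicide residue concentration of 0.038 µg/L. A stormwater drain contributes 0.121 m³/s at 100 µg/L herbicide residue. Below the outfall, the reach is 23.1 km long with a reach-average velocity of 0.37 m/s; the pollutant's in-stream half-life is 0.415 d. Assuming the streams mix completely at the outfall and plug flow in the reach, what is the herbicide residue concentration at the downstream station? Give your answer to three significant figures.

After mixing, C = (0.6450·0.03800 + 0.1210·100.0) / 0.7660 = 12.12/0.7660 = 15.83 µg/L.
Travel time t = 23.1·1000 / 0.37 = 62430 s = 17.34 h.
Half-life 0.415 d → k = ln 2 / 0.415 = 1.670 d⁻¹.
Applying C = C₀e^(−kt): 15.83 × 0.2991 = 4.735 µg/L.

4.73 µg/L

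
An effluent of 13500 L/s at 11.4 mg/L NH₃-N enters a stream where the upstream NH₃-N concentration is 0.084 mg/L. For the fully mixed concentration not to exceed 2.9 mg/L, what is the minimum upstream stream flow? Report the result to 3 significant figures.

40700 L/s

Set C_mix = 2.9: (Q·0.08400 + 13500·11.40) / (Q + 13500) = 2.9
→ Q = 13500·(11.40 − 2.9)/(2.9 − 0.08400) = 40750 L/s.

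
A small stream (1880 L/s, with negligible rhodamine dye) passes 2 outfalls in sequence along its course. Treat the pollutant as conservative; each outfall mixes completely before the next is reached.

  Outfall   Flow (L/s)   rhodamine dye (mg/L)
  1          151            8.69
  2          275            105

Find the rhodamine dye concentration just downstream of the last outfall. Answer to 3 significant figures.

Below outfall 1: Q → 2031 L/s, C = (1880·0 + 151.0·8.690)/2031 = 0.6461 mg/L.
Below outfall 2: Q → 2306 L/s, C = (2031·0.6461 + 275.0·105.0)/2306 = 13.09 mg/L.

13.1 mg/L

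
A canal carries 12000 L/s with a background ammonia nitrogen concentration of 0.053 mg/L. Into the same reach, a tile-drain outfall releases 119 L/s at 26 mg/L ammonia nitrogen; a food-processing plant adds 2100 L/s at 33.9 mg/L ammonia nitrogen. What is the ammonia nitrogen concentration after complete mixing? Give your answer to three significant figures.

5.27 mg/L

Mixed concentration C = ΣQC/ΣQ = (12000·0.05300 + 119.0·26.00 + 2100·33.90) / 14220 = 74920/14220 = 5.269 mg/L.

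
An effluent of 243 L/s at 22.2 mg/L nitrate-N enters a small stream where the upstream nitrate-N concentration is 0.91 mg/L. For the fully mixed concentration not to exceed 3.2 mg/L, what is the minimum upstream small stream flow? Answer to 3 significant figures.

2020 L/s

Set C_mix = 3.2: (Q·0.9100 + 243.0·22.20) / (Q + 243.0) = 3.2
→ Q = 243.0·(22.20 − 3.2)/(3.2 − 0.9100) = 2016 L/s.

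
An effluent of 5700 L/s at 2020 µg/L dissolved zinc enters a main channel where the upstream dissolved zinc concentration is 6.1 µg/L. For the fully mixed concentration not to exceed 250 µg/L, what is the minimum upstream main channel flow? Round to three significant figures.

41400 L/s

Set C_mix = 250: (Q·6.100 + 5700·2020) / (Q + 5700) = 250
→ Q = 5700·(2020 − 250)/(250 − 6.100) = 41370 L/s.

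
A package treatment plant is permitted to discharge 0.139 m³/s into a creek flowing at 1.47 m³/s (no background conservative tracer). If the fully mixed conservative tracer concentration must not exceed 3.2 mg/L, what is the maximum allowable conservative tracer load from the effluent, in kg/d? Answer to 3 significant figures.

445 kg/d

Mass balance at the limit: 1.470·0 + 0.1390·Cₑ = 1.609·3.2 → Cₑ = 37.04 mg/L.
Load = 0.1390 m³/s × 37.04 g/m³ × 86 400 s/d = 444.9 kg/d.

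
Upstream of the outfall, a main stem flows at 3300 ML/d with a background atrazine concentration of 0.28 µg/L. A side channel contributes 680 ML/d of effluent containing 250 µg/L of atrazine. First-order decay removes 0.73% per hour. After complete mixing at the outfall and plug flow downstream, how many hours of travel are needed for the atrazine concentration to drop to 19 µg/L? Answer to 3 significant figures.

111 h

Mixed concentration C = ΣQC/ΣQ = (3300·0.2800 + 680.0·250.0) / 3980 = 170900/3980 = 42.95 µg/L.
0.73%/h lost → k = −ln(1 − 0.0073) = 0.007327 h⁻¹.
42.95·exp(−k·t) = 19 → t = ln(42.95/19)/k = 400700 s = 111.3 h.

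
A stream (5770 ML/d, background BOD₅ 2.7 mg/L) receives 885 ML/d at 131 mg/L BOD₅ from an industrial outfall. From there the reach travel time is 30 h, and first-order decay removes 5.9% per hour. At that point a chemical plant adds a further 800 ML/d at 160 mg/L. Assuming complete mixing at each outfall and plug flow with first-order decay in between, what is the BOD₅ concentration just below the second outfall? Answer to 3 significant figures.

Mass balance: C = (5770·2.700 + 885.0·131.0) / 6655 = 131500/6655 = 19.76 mg/L; combined flow 6655 ML/d.
5.9%/h lost → k = −ln(1 − 0.059) = 0.06081 h⁻¹.
First-order decay: C = 19.76·exp(−k·t) = 19.76·0.1613 = 3.188 mg/L.
Second outfall: C = (6655·3.188 + 800.0·160.0)/7455 = 20.02 mg/L.

20.0 mg/L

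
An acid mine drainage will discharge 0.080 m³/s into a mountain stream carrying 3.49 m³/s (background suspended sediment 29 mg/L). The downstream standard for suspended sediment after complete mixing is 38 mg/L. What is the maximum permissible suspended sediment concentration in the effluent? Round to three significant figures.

431 mg/L

At the limit, (Qr·Cr + Qe·Cₑ)/(Qr + Qe) = 38:
Cₑ = (3.570·38 − 3.490·29.00) / 0.08000 = 430.6 mg/L.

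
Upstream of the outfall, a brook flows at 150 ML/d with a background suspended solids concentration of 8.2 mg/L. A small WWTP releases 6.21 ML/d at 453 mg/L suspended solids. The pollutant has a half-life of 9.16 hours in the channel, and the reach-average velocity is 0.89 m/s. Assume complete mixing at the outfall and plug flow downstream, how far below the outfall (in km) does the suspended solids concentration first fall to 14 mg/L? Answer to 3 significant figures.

26.0 km

Conservation of mass: C = (150.0·8.200 + 6.210·453.0) / 156.2 = 4043/156.2 = 25.88 mg/L.
Half-life 9.16 h → k = ln 2 / 9.16 = 0.07567 h⁻¹ = 1.816 d⁻¹.
Set 25.88·exp(−k·t) = 14 → t = ln(25.88/14)/k = 29240 s = 8.121 h.
Distance = v·t = 0.89·29240 = 26020 m = 26.02 km.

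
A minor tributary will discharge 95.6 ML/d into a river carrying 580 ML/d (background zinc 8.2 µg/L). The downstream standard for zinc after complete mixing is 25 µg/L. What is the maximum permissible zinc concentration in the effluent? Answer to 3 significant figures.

At the limit, (Qr·Cr + Qe·Cₑ)/(Qr + Qe) = 25:
Cₑ = (675.6·25 − 580.0·8.200) / 95.60 = 126.9 µg/L.

127 µg/L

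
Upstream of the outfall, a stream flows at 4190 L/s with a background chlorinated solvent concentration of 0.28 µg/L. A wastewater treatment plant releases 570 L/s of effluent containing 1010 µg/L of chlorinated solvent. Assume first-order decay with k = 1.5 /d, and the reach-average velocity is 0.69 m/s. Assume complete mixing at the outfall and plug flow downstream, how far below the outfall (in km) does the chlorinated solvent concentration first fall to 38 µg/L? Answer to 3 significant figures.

Mixed concentration C = ΣQC/ΣQ = (4190·0.2800 + 570.0·1010) / 4760 = 576900/4760 = 121.2 µg/L.
Set 121.2·exp(−k·t) = 38 → t = ln(121.2/38)/k = 66800 s = 18.56 h.
Distance = v·t = 0.69·66800 = 46090 m = 46.09 km.

46.1 km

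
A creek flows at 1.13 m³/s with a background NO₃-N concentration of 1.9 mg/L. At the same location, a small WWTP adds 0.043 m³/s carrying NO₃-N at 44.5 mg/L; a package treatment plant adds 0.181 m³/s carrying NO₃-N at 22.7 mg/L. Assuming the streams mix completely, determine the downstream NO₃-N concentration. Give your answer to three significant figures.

6.03 mg/L

After mixing, C = (1.130·1.900 + 0.04300·44.50 + 0.1810·22.70) / 1.354 = 8.169/1.354 = 6.033 mg/L.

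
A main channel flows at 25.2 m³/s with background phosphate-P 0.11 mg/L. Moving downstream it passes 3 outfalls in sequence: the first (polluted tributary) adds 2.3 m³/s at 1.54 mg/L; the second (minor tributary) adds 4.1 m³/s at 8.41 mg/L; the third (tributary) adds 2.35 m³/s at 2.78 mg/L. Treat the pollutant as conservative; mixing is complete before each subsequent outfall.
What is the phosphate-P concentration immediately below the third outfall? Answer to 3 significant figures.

1.39 mg/L

Outfall 1: combined Q = 27.50 m³/s; C = (25.20·0.1100 + 2.300·1.540)/27.50 = 0.2296 mg/L.
Outfall 2: combined Q = 31.60 m³/s; C = (27.50·0.2296 + 4.100·8.410)/31.60 = 1.291 mg/L.
Outfall 3: combined Q = 33.95 m³/s; C = (31.60·1.291 + 2.350·2.780)/33.95 = 1.394 mg/L.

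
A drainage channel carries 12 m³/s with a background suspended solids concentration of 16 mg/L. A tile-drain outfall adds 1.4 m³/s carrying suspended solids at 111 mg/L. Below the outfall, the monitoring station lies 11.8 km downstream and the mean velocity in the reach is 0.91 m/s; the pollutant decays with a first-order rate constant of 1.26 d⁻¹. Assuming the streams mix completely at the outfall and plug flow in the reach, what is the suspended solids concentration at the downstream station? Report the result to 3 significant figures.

21.5 mg/L

Mixed concentration C = ΣQC/ΣQ = (12.00·16.00 + 1.400·111.0) / 13.40 = 347.4/13.40 = 25.93 mg/L.
Travel time t = 11.8·1000 / 0.91 = 12970 s = 3.602 h.
Decay over the reach: 25.93·exp(−kt) = 25.93·0.8277 = 21.46 mg/L.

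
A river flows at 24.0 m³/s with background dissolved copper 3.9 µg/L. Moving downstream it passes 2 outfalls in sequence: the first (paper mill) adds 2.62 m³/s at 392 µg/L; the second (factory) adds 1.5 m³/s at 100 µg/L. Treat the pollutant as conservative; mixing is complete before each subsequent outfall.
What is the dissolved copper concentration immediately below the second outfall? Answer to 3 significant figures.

After outfall 1: Q = 24.00 + 2.620 = 26.62 m³/s; C = (24.00·3.900 + 2.620·392.0)/26.62 = 42.10 µg/L.
After outfall 2: Q = 26.62 + 1.500 = 28.12 m³/s; C = (26.62·42.10 + 1.500·100.0)/28.12 = 45.19 µg/L.

45.2 µg/L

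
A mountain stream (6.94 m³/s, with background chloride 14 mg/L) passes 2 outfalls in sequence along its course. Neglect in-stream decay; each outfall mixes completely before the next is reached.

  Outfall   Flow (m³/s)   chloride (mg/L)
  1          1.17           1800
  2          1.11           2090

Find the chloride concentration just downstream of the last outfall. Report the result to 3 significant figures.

491 mg/L

Below outfall 1: Q → 8.110 m³/s, C = (6.940·14.00 + 1.170·1800)/8.110 = 271.7 mg/L.
Below outfall 2: Q → 9.220 m³/s, C = (8.110·271.7 + 1.110·2090)/9.220 = 490.6 mg/L.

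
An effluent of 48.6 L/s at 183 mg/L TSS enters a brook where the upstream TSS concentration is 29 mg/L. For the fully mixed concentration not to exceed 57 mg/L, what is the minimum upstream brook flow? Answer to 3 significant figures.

Set C_mix = 57: (Q·29.00 + 48.60·183.0) / (Q + 48.60) = 57
→ Q = 48.60·(183.0 − 57)/(57 − 29.00) = 218.7 L/s.

219 L/s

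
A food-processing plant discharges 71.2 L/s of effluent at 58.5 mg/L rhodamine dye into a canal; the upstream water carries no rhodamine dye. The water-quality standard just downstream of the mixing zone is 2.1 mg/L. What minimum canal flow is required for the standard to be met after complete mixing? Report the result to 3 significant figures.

1910 L/s

Set C_mix = 2.1: (Q·0 + 71.20·58.50) / (Q + 71.20) = 2.1
→ Q = 71.20·(58.50 − 2.1)/(2.1 − 0) = 1912 L/s.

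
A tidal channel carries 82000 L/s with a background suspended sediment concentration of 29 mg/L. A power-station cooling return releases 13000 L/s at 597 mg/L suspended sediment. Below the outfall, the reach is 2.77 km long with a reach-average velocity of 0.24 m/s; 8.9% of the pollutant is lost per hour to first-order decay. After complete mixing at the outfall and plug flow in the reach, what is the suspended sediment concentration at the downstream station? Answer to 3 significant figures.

Mass balance: C = (82000·29.00 + 13000·597.0) / 95000 = 10140000/95000 = 106.7 mg/L.
Travel time t = 2.77·1000 / 0.24 = 11540 s = 3.206 h.
8.9%/h lost → k = −ln(1 − 0.089) = 0.09321 h⁻¹.
After decay, C = 106.7 × e^(−kt) = 106.7 × 0.7417 = 79.16 mg/L.

79.2 mg/L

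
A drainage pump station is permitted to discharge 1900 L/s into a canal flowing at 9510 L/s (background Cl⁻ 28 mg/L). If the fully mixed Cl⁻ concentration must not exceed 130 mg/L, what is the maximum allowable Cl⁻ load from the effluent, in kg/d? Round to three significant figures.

Mass balance at the limit: 9510·28.00 + 1900·Cₑ = 11410·130 → Cₑ = 640.5 mg/L.
1900 L/s = 1.900 m³/s. Load = 1.900 m³/s × 640.5 g/m³ × 86 400 s/d = 105200 kg/d.

105000 kg/d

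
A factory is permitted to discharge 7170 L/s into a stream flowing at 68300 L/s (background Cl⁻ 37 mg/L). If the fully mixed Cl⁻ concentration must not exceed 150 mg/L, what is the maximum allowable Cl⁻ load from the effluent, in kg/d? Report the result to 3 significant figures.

760000 kg/d

Mass balance at the limit: 68300·37.00 + 7170·Cₑ = 75470·150 → Cₑ = 1226 mg/L.
7170 L/s = 7.170 m³/s. Load = 7.170 m³/s × 1226 g/m³ × 86 400 s/d = 759700 kg/d.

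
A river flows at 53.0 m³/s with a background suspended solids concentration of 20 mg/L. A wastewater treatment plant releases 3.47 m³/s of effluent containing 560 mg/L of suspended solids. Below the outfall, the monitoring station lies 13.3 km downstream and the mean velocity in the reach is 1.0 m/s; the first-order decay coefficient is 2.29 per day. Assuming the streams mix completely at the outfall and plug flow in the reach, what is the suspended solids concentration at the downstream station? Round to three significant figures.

37.4 mg/L

Flow-weighted average: C = (53.00·20.00 + 3.470·560.0) / 56.47 = 3003/56.47 = 53.18 mg/L.
Travel time t = 13.3·1000 / 1.0 = 13300 s = 3.694 h.
After decay, C = 53.18 × e^(−kt) = 53.18 × 0.7029 = 37.38 mg/L.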